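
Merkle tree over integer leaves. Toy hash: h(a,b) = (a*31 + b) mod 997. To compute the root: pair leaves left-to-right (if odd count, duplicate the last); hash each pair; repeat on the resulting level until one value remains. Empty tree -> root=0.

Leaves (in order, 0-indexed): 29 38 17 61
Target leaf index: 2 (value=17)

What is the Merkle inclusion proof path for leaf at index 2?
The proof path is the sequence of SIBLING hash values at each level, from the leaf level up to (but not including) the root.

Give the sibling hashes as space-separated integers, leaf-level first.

Answer: 61 937

Derivation:
L0 (leaves): [29, 38, 17, 61], target index=2
L1: h(29,38)=(29*31+38)%997=937 [pair 0] h(17,61)=(17*31+61)%997=588 [pair 1] -> [937, 588]
  Sibling for proof at L0: 61
L2: h(937,588)=(937*31+588)%997=722 [pair 0] -> [722]
  Sibling for proof at L1: 937
Root: 722
Proof path (sibling hashes from leaf to root): [61, 937]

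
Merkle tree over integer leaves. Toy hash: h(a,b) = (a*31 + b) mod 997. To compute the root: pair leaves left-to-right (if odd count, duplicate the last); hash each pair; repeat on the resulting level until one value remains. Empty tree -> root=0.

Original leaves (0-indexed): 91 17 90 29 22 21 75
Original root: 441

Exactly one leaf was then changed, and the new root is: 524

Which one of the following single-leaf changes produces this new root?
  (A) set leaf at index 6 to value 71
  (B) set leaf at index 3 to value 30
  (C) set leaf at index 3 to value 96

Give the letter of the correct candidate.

Original leaves: [91, 17, 90, 29, 22, 21, 75]
Target new root: 524
Try each candidate change and compute the resulting root:
Candidate A: set leaf[6] = 71 -> leaves = [91, 17, 90, 29, 22, 21, 71]
  L0: [91, 17, 90, 29, 22, 21, 71]
  L1: h(91,17)=(91*31+17)%997=844 h(90,29)=(90*31+29)%997=825 h(22,21)=(22*31+21)%997=703 h(71,71)=(71*31+71)%997=278 -> [844, 825, 703, 278]
  L2: h(844,825)=(844*31+825)%997=70 h(703,278)=(703*31+278)%997=137 -> [70, 137]
  L3: h(70,137)=(70*31+137)%997=313 -> [313]
  root = 313 != target 524
Candidate B: set leaf[3] = 30 -> leaves = [91, 17, 90, 30, 22, 21, 75]
  L0: [91, 17, 90, 30, 22, 21, 75]
  L1: h(91,17)=(91*31+17)%997=844 h(90,30)=(90*31+30)%997=826 h(22,21)=(22*31+21)%997=703 h(75,75)=(75*31+75)%997=406 -> [844, 826, 703, 406]
  L2: h(844,826)=(844*31+826)%997=71 h(703,406)=(703*31+406)%997=265 -> [71, 265]
  L3: h(71,265)=(71*31+265)%997=472 -> [472]
  root = 472 != target 524
Candidate C: set leaf[3] = 96 -> leaves = [91, 17, 90, 96, 22, 21, 75]
  L0: [91, 17, 90, 96, 22, 21, 75]
  L1: h(91,17)=(91*31+17)%997=844 h(90,96)=(90*31+96)%997=892 h(22,21)=(22*31+21)%997=703 h(75,75)=(75*31+75)%997=406 -> [844, 892, 703, 406]
  L2: h(844,892)=(844*31+892)%997=137 h(703,406)=(703*31+406)%997=265 -> [137, 265]
  L3: h(137,265)=(137*31+265)%997=524 -> [524]
  root = 524 == target 524  ** MATCH **
Candidate C produces the target root.

Answer: C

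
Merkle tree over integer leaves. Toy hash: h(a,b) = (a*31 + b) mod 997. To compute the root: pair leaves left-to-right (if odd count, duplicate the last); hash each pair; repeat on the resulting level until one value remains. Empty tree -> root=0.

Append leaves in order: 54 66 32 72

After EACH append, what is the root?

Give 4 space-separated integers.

After append 54 (leaves=[54]):
  L0: [54]
  root=54
After append 66 (leaves=[54, 66]):
  L0: [54, 66]
  L1: h(54,66)=(54*31+66)%997=743 -> [743]
  root=743
After append 32 (leaves=[54, 66, 32]):
  L0: [54, 66, 32]
  L1: h(54,66)=(54*31+66)%997=743 h(32,32)=(32*31+32)%997=27 -> [743, 27]
  L2: h(743,27)=(743*31+27)%997=129 -> [129]
  root=129
After append 72 (leaves=[54, 66, 32, 72]):
  L0: [54, 66, 32, 72]
  L1: h(54,66)=(54*31+66)%997=743 h(32,72)=(32*31+72)%997=67 -> [743, 67]
  L2: h(743,67)=(743*31+67)%997=169 -> [169]
  root=169

Answer: 54 743 129 169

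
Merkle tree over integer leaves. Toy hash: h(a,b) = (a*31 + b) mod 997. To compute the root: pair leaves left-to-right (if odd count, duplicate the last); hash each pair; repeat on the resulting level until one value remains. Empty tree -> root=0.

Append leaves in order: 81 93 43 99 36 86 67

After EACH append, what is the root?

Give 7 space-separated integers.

Answer: 81 610 346 402 473 79 24

Derivation:
After append 81 (leaves=[81]):
  L0: [81]
  root=81
After append 93 (leaves=[81, 93]):
  L0: [81, 93]
  L1: h(81,93)=(81*31+93)%997=610 -> [610]
  root=610
After append 43 (leaves=[81, 93, 43]):
  L0: [81, 93, 43]
  L1: h(81,93)=(81*31+93)%997=610 h(43,43)=(43*31+43)%997=379 -> [610, 379]
  L2: h(610,379)=(610*31+379)%997=346 -> [346]
  root=346
After append 99 (leaves=[81, 93, 43, 99]):
  L0: [81, 93, 43, 99]
  L1: h(81,93)=(81*31+93)%997=610 h(43,99)=(43*31+99)%997=435 -> [610, 435]
  L2: h(610,435)=(610*31+435)%997=402 -> [402]
  root=402
After append 36 (leaves=[81, 93, 43, 99, 36]):
  L0: [81, 93, 43, 99, 36]
  L1: h(81,93)=(81*31+93)%997=610 h(43,99)=(43*31+99)%997=435 h(36,36)=(36*31+36)%997=155 -> [610, 435, 155]
  L2: h(610,435)=(610*31+435)%997=402 h(155,155)=(155*31+155)%997=972 -> [402, 972]
  L3: h(402,972)=(402*31+972)%997=473 -> [473]
  root=473
After append 86 (leaves=[81, 93, 43, 99, 36, 86]):
  L0: [81, 93, 43, 99, 36, 86]
  L1: h(81,93)=(81*31+93)%997=610 h(43,99)=(43*31+99)%997=435 h(36,86)=(36*31+86)%997=205 -> [610, 435, 205]
  L2: h(610,435)=(610*31+435)%997=402 h(205,205)=(205*31+205)%997=578 -> [402, 578]
  L3: h(402,578)=(402*31+578)%997=79 -> [79]
  root=79
After append 67 (leaves=[81, 93, 43, 99, 36, 86, 67]):
  L0: [81, 93, 43, 99, 36, 86, 67]
  L1: h(81,93)=(81*31+93)%997=610 h(43,99)=(43*31+99)%997=435 h(36,86)=(36*31+86)%997=205 h(67,67)=(67*31+67)%997=150 -> [610, 435, 205, 150]
  L2: h(610,435)=(610*31+435)%997=402 h(205,150)=(205*31+150)%997=523 -> [402, 523]
  L3: h(402,523)=(402*31+523)%997=24 -> [24]
  root=24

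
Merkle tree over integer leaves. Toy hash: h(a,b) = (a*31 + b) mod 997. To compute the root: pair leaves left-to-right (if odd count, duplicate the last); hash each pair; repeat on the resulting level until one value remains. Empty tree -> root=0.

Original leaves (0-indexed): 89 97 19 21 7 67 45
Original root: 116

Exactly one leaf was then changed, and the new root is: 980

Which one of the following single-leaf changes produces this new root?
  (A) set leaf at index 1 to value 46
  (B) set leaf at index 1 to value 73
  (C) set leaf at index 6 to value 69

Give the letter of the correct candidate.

Answer: B

Derivation:
Original leaves: [89, 97, 19, 21, 7, 67, 45]
Target new root: 980
Try each candidate change and compute the resulting root:
Candidate A: set leaf[1] = 46 -> leaves = [89, 46, 19, 21, 7, 67, 45]
  L0: [89, 46, 19, 21, 7, 67, 45]
  L1: h(89,46)=(89*31+46)%997=811 h(19,21)=(19*31+21)%997=610 h(7,67)=(7*31+67)%997=284 h(45,45)=(45*31+45)%997=443 -> [811, 610, 284, 443]
  L2: h(811,610)=(811*31+610)%997=826 h(284,443)=(284*31+443)%997=274 -> [826, 274]
  L3: h(826,274)=(826*31+274)%997=955 -> [955]
  root = 955 != target 980
Candidate B: set leaf[1] = 73 -> leaves = [89, 73, 19, 21, 7, 67, 45]
  L0: [89, 73, 19, 21, 7, 67, 45]
  L1: h(89,73)=(89*31+73)%997=838 h(19,21)=(19*31+21)%997=610 h(7,67)=(7*31+67)%997=284 h(45,45)=(45*31+45)%997=443 -> [838, 610, 284, 443]
  L2: h(838,610)=(838*31+610)%997=666 h(284,443)=(284*31+443)%997=274 -> [666, 274]
  L3: h(666,274)=(666*31+274)%997=980 -> [980]
  root = 980 == target 980  ** MATCH **
Candidate C: set leaf[6] = 69 -> leaves = [89, 97, 19, 21, 7, 67, 69]
  L0: [89, 97, 19, 21, 7, 67, 69]
  L1: h(89,97)=(89*31+97)%997=862 h(19,21)=(19*31+21)%997=610 h(7,67)=(7*31+67)%997=284 h(69,69)=(69*31+69)%997=214 -> [862, 610, 284, 214]
  L2: h(862,610)=(862*31+610)%997=413 h(284,214)=(284*31+214)%997=45 -> [413, 45]
  L3: h(413,45)=(413*31+45)%997=884 -> [884]
  root = 884 != target 980
Candidate B produces the target root.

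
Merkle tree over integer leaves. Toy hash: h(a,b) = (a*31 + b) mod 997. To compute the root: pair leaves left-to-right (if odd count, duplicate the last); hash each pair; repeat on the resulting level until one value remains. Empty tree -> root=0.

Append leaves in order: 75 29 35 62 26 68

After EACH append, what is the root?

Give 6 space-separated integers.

Answer: 75 360 316 343 368 715

Derivation:
After append 75 (leaves=[75]):
  L0: [75]
  root=75
After append 29 (leaves=[75, 29]):
  L0: [75, 29]
  L1: h(75,29)=(75*31+29)%997=360 -> [360]
  root=360
After append 35 (leaves=[75, 29, 35]):
  L0: [75, 29, 35]
  L1: h(75,29)=(75*31+29)%997=360 h(35,35)=(35*31+35)%997=123 -> [360, 123]
  L2: h(360,123)=(360*31+123)%997=316 -> [316]
  root=316
After append 62 (leaves=[75, 29, 35, 62]):
  L0: [75, 29, 35, 62]
  L1: h(75,29)=(75*31+29)%997=360 h(35,62)=(35*31+62)%997=150 -> [360, 150]
  L2: h(360,150)=(360*31+150)%997=343 -> [343]
  root=343
After append 26 (leaves=[75, 29, 35, 62, 26]):
  L0: [75, 29, 35, 62, 26]
  L1: h(75,29)=(75*31+29)%997=360 h(35,62)=(35*31+62)%997=150 h(26,26)=(26*31+26)%997=832 -> [360, 150, 832]
  L2: h(360,150)=(360*31+150)%997=343 h(832,832)=(832*31+832)%997=702 -> [343, 702]
  L3: h(343,702)=(343*31+702)%997=368 -> [368]
  root=368
After append 68 (leaves=[75, 29, 35, 62, 26, 68]):
  L0: [75, 29, 35, 62, 26, 68]
  L1: h(75,29)=(75*31+29)%997=360 h(35,62)=(35*31+62)%997=150 h(26,68)=(26*31+68)%997=874 -> [360, 150, 874]
  L2: h(360,150)=(360*31+150)%997=343 h(874,874)=(874*31+874)%997=52 -> [343, 52]
  L3: h(343,52)=(343*31+52)%997=715 -> [715]
  root=715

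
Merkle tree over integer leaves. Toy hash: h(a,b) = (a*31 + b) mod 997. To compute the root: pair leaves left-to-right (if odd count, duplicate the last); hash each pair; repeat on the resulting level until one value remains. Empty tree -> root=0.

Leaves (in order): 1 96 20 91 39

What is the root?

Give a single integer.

L0: [1, 96, 20, 91, 39]
L1: h(1,96)=(1*31+96)%997=127 h(20,91)=(20*31+91)%997=711 h(39,39)=(39*31+39)%997=251 -> [127, 711, 251]
L2: h(127,711)=(127*31+711)%997=660 h(251,251)=(251*31+251)%997=56 -> [660, 56]
L3: h(660,56)=(660*31+56)%997=576 -> [576]

Answer: 576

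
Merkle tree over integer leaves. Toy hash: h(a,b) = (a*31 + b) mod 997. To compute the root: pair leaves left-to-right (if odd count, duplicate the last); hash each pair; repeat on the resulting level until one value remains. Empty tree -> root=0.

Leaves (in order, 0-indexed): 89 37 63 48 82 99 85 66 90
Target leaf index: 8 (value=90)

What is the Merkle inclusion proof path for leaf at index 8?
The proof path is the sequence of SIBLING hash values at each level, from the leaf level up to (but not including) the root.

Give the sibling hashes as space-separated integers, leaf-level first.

L0 (leaves): [89, 37, 63, 48, 82, 99, 85, 66, 90], target index=8
L1: h(89,37)=(89*31+37)%997=802 [pair 0] h(63,48)=(63*31+48)%997=7 [pair 1] h(82,99)=(82*31+99)%997=647 [pair 2] h(85,66)=(85*31+66)%997=707 [pair 3] h(90,90)=(90*31+90)%997=886 [pair 4] -> [802, 7, 647, 707, 886]
  Sibling for proof at L0: 90
L2: h(802,7)=(802*31+7)%997=941 [pair 0] h(647,707)=(647*31+707)%997=824 [pair 1] h(886,886)=(886*31+886)%997=436 [pair 2] -> [941, 824, 436]
  Sibling for proof at L1: 886
L3: h(941,824)=(941*31+824)%997=85 [pair 0] h(436,436)=(436*31+436)%997=991 [pair 1] -> [85, 991]
  Sibling for proof at L2: 436
L4: h(85,991)=(85*31+991)%997=635 [pair 0] -> [635]
  Sibling for proof at L3: 85
Root: 635
Proof path (sibling hashes from leaf to root): [90, 886, 436, 85]

Answer: 90 886 436 85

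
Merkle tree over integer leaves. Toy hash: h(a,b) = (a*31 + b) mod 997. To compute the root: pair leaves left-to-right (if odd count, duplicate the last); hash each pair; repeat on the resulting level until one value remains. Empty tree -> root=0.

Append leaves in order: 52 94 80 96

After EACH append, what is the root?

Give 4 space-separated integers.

After append 52 (leaves=[52]):
  L0: [52]
  root=52
After append 94 (leaves=[52, 94]):
  L0: [52, 94]
  L1: h(52,94)=(52*31+94)%997=709 -> [709]
  root=709
After append 80 (leaves=[52, 94, 80]):
  L0: [52, 94, 80]
  L1: h(52,94)=(52*31+94)%997=709 h(80,80)=(80*31+80)%997=566 -> [709, 566]
  L2: h(709,566)=(709*31+566)%997=611 -> [611]
  root=611
After append 96 (leaves=[52, 94, 80, 96]):
  L0: [52, 94, 80, 96]
  L1: h(52,94)=(52*31+94)%997=709 h(80,96)=(80*31+96)%997=582 -> [709, 582]
  L2: h(709,582)=(709*31+582)%997=627 -> [627]
  root=627

Answer: 52 709 611 627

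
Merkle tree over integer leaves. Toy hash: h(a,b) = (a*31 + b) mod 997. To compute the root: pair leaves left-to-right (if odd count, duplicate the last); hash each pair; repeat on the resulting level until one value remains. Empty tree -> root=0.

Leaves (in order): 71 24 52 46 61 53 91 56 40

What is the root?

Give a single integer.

L0: [71, 24, 52, 46, 61, 53, 91, 56, 40]
L1: h(71,24)=(71*31+24)%997=231 h(52,46)=(52*31+46)%997=661 h(61,53)=(61*31+53)%997=947 h(91,56)=(91*31+56)%997=883 h(40,40)=(40*31+40)%997=283 -> [231, 661, 947, 883, 283]
L2: h(231,661)=(231*31+661)%997=843 h(947,883)=(947*31+883)%997=330 h(283,283)=(283*31+283)%997=83 -> [843, 330, 83]
L3: h(843,330)=(843*31+330)%997=541 h(83,83)=(83*31+83)%997=662 -> [541, 662]
L4: h(541,662)=(541*31+662)%997=484 -> [484]

Answer: 484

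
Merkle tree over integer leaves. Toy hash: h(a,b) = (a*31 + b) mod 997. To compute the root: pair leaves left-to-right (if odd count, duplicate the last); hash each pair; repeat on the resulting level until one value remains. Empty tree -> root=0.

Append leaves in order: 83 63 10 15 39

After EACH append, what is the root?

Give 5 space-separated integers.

After append 83 (leaves=[83]):
  L0: [83]
  root=83
After append 63 (leaves=[83, 63]):
  L0: [83, 63]
  L1: h(83,63)=(83*31+63)%997=642 -> [642]
  root=642
After append 10 (leaves=[83, 63, 10]):
  L0: [83, 63, 10]
  L1: h(83,63)=(83*31+63)%997=642 h(10,10)=(10*31+10)%997=320 -> [642, 320]
  L2: h(642,320)=(642*31+320)%997=282 -> [282]
  root=282
After append 15 (leaves=[83, 63, 10, 15]):
  L0: [83, 63, 10, 15]
  L1: h(83,63)=(83*31+63)%997=642 h(10,15)=(10*31+15)%997=325 -> [642, 325]
  L2: h(642,325)=(642*31+325)%997=287 -> [287]
  root=287
After append 39 (leaves=[83, 63, 10, 15, 39]):
  L0: [83, 63, 10, 15, 39]
  L1: h(83,63)=(83*31+63)%997=642 h(10,15)=(10*31+15)%997=325 h(39,39)=(39*31+39)%997=251 -> [642, 325, 251]
  L2: h(642,325)=(642*31+325)%997=287 h(251,251)=(251*31+251)%997=56 -> [287, 56]
  L3: h(287,56)=(287*31+56)%997=977 -> [977]
  root=977

Answer: 83 642 282 287 977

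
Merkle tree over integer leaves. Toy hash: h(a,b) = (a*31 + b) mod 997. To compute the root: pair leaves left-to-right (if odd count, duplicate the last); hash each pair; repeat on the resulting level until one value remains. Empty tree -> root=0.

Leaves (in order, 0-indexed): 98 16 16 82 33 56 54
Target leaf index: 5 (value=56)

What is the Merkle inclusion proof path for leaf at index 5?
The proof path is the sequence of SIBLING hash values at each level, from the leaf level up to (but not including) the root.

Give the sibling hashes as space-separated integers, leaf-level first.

L0 (leaves): [98, 16, 16, 82, 33, 56, 54], target index=5
L1: h(98,16)=(98*31+16)%997=63 [pair 0] h(16,82)=(16*31+82)%997=578 [pair 1] h(33,56)=(33*31+56)%997=82 [pair 2] h(54,54)=(54*31+54)%997=731 [pair 3] -> [63, 578, 82, 731]
  Sibling for proof at L0: 33
L2: h(63,578)=(63*31+578)%997=537 [pair 0] h(82,731)=(82*31+731)%997=282 [pair 1] -> [537, 282]
  Sibling for proof at L1: 731
L3: h(537,282)=(537*31+282)%997=977 [pair 0] -> [977]
  Sibling for proof at L2: 537
Root: 977
Proof path (sibling hashes from leaf to root): [33, 731, 537]

Answer: 33 731 537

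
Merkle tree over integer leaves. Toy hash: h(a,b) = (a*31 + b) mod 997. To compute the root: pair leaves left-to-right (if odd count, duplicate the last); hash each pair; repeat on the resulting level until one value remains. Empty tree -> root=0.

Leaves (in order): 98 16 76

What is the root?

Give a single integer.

L0: [98, 16, 76]
L1: h(98,16)=(98*31+16)%997=63 h(76,76)=(76*31+76)%997=438 -> [63, 438]
L2: h(63,438)=(63*31+438)%997=397 -> [397]

Answer: 397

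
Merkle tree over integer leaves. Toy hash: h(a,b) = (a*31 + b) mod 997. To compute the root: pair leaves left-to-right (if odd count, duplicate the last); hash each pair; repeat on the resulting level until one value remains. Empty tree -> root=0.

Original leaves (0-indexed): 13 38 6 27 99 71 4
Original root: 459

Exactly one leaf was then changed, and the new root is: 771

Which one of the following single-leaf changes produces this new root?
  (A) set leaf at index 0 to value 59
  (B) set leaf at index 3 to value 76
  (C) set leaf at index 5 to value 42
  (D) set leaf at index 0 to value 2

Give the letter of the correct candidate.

Answer: D

Derivation:
Original leaves: [13, 38, 6, 27, 99, 71, 4]
Target new root: 771
Try each candidate change and compute the resulting root:
Candidate A: set leaf[0] = 59 -> leaves = [59, 38, 6, 27, 99, 71, 4]
  L0: [59, 38, 6, 27, 99, 71, 4]
  L1: h(59,38)=(59*31+38)%997=870 h(6,27)=(6*31+27)%997=213 h(99,71)=(99*31+71)%997=149 h(4,4)=(4*31+4)%997=128 -> [870, 213, 149, 128]
  L2: h(870,213)=(870*31+213)%997=264 h(149,128)=(149*31+128)%997=759 -> [264, 759]
  L3: h(264,759)=(264*31+759)%997=967 -> [967]
  root = 967 != target 771
Candidate B: set leaf[3] = 76 -> leaves = [13, 38, 6, 76, 99, 71, 4]
  L0: [13, 38, 6, 76, 99, 71, 4]
  L1: h(13,38)=(13*31+38)%997=441 h(6,76)=(6*31+76)%997=262 h(99,71)=(99*31+71)%997=149 h(4,4)=(4*31+4)%997=128 -> [441, 262, 149, 128]
  L2: h(441,262)=(441*31+262)%997=972 h(149,128)=(149*31+128)%997=759 -> [972, 759]
  L3: h(972,759)=(972*31+759)%997=981 -> [981]
  root = 981 != target 771
Candidate C: set leaf[5] = 42 -> leaves = [13, 38, 6, 27, 99, 42, 4]
  L0: [13, 38, 6, 27, 99, 42, 4]
  L1: h(13,38)=(13*31+38)%997=441 h(6,27)=(6*31+27)%997=213 h(99,42)=(99*31+42)%997=120 h(4,4)=(4*31+4)%997=128 -> [441, 213, 120, 128]
  L2: h(441,213)=(441*31+213)%997=923 h(120,128)=(120*31+128)%997=857 -> [923, 857]
  L3: h(923,857)=(923*31+857)%997=557 -> [557]
  root = 557 != target 771
Candidate D: set leaf[0] = 2 -> leaves = [2, 38, 6, 27, 99, 71, 4]
  L0: [2, 38, 6, 27, 99, 71, 4]
  L1: h(2,38)=(2*31+38)%997=100 h(6,27)=(6*31+27)%997=213 h(99,71)=(99*31+71)%997=149 h(4,4)=(4*31+4)%997=128 -> [100, 213, 149, 128]
  L2: h(100,213)=(100*31+213)%997=322 h(149,128)=(149*31+128)%997=759 -> [322, 759]
  L3: h(322,759)=(322*31+759)%997=771 -> [771]
  root = 771 == target 771  ** MATCH **
Candidate D produces the target root.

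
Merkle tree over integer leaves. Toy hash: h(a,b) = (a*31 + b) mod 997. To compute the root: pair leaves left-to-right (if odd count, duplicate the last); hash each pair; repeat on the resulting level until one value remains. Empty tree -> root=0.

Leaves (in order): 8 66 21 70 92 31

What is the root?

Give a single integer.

L0: [8, 66, 21, 70, 92, 31]
L1: h(8,66)=(8*31+66)%997=314 h(21,70)=(21*31+70)%997=721 h(92,31)=(92*31+31)%997=889 -> [314, 721, 889]
L2: h(314,721)=(314*31+721)%997=485 h(889,889)=(889*31+889)%997=532 -> [485, 532]
L3: h(485,532)=(485*31+532)%997=612 -> [612]

Answer: 612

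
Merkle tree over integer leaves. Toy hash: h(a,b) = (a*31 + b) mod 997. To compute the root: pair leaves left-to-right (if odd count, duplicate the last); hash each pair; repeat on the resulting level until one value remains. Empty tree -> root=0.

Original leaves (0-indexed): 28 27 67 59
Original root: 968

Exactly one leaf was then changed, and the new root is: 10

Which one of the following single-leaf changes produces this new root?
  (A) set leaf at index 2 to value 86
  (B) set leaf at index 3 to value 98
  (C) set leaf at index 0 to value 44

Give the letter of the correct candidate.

Answer: B

Derivation:
Original leaves: [28, 27, 67, 59]
Target new root: 10
Try each candidate change and compute the resulting root:
Candidate A: set leaf[2] = 86 -> leaves = [28, 27, 86, 59]
  L0: [28, 27, 86, 59]
  L1: h(28,27)=(28*31+27)%997=895 h(86,59)=(86*31+59)%997=731 -> [895, 731]
  L2: h(895,731)=(895*31+731)%997=560 -> [560]
  root = 560 != target 10
Candidate B: set leaf[3] = 98 -> leaves = [28, 27, 67, 98]
  L0: [28, 27, 67, 98]
  L1: h(28,27)=(28*31+27)%997=895 h(67,98)=(67*31+98)%997=181 -> [895, 181]
  L2: h(895,181)=(895*31+181)%997=10 -> [10]
  root = 10 == target 10  ** MATCH **
Candidate C: set leaf[0] = 44 -> leaves = [44, 27, 67, 59]
  L0: [44, 27, 67, 59]
  L1: h(44,27)=(44*31+27)%997=394 h(67,59)=(67*31+59)%997=142 -> [394, 142]
  L2: h(394,142)=(394*31+142)%997=392 -> [392]
  root = 392 != target 10
Candidate B produces the target root.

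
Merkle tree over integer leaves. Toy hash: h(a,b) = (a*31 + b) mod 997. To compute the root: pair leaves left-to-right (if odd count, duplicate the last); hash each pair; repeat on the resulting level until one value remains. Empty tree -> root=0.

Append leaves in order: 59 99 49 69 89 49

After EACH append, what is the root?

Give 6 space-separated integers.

After append 59 (leaves=[59]):
  L0: [59]
  root=59
After append 99 (leaves=[59, 99]):
  L0: [59, 99]
  L1: h(59,99)=(59*31+99)%997=931 -> [931]
  root=931
After append 49 (leaves=[59, 99, 49]):
  L0: [59, 99, 49]
  L1: h(59,99)=(59*31+99)%997=931 h(49,49)=(49*31+49)%997=571 -> [931, 571]
  L2: h(931,571)=(931*31+571)%997=519 -> [519]
  root=519
After append 69 (leaves=[59, 99, 49, 69]):
  L0: [59, 99, 49, 69]
  L1: h(59,99)=(59*31+99)%997=931 h(49,69)=(49*31+69)%997=591 -> [931, 591]
  L2: h(931,591)=(931*31+591)%997=539 -> [539]
  root=539
After append 89 (leaves=[59, 99, 49, 69, 89]):
  L0: [59, 99, 49, 69, 89]
  L1: h(59,99)=(59*31+99)%997=931 h(49,69)=(49*31+69)%997=591 h(89,89)=(89*31+89)%997=854 -> [931, 591, 854]
  L2: h(931,591)=(931*31+591)%997=539 h(854,854)=(854*31+854)%997=409 -> [539, 409]
  L3: h(539,409)=(539*31+409)%997=169 -> [169]
  root=169
After append 49 (leaves=[59, 99, 49, 69, 89, 49]):
  L0: [59, 99, 49, 69, 89, 49]
  L1: h(59,99)=(59*31+99)%997=931 h(49,69)=(49*31+69)%997=591 h(89,49)=(89*31+49)%997=814 -> [931, 591, 814]
  L2: h(931,591)=(931*31+591)%997=539 h(814,814)=(814*31+814)%997=126 -> [539, 126]
  L3: h(539,126)=(539*31+126)%997=883 -> [883]
  root=883

Answer: 59 931 519 539 169 883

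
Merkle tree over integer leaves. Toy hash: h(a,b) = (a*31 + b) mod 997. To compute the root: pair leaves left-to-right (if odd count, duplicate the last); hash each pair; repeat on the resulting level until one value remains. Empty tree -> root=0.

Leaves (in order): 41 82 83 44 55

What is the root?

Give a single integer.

L0: [41, 82, 83, 44, 55]
L1: h(41,82)=(41*31+82)%997=356 h(83,44)=(83*31+44)%997=623 h(55,55)=(55*31+55)%997=763 -> [356, 623, 763]
L2: h(356,623)=(356*31+623)%997=692 h(763,763)=(763*31+763)%997=488 -> [692, 488]
L3: h(692,488)=(692*31+488)%997=6 -> [6]

Answer: 6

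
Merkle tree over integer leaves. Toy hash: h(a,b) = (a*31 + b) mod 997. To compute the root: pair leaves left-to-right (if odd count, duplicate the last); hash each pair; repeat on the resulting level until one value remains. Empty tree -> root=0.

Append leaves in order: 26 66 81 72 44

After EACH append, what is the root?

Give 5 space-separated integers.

After append 26 (leaves=[26]):
  L0: [26]
  root=26
After append 66 (leaves=[26, 66]):
  L0: [26, 66]
  L1: h(26,66)=(26*31+66)%997=872 -> [872]
  root=872
After append 81 (leaves=[26, 66, 81]):
  L0: [26, 66, 81]
  L1: h(26,66)=(26*31+66)%997=872 h(81,81)=(81*31+81)%997=598 -> [872, 598]
  L2: h(872,598)=(872*31+598)%997=711 -> [711]
  root=711
After append 72 (leaves=[26, 66, 81, 72]):
  L0: [26, 66, 81, 72]
  L1: h(26,66)=(26*31+66)%997=872 h(81,72)=(81*31+72)%997=589 -> [872, 589]
  L2: h(872,589)=(872*31+589)%997=702 -> [702]
  root=702
After append 44 (leaves=[26, 66, 81, 72, 44]):
  L0: [26, 66, 81, 72, 44]
  L1: h(26,66)=(26*31+66)%997=872 h(81,72)=(81*31+72)%997=589 h(44,44)=(44*31+44)%997=411 -> [872, 589, 411]
  L2: h(872,589)=(872*31+589)%997=702 h(411,411)=(411*31+411)%997=191 -> [702, 191]
  L3: h(702,191)=(702*31+191)%997=19 -> [19]
  root=19

Answer: 26 872 711 702 19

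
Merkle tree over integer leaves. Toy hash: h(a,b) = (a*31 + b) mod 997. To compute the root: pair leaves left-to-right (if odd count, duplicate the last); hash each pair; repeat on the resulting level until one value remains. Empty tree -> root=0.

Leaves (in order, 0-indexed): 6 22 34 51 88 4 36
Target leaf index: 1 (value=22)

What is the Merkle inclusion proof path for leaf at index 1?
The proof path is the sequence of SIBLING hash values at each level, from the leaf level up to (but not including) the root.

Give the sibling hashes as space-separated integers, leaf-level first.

L0 (leaves): [6, 22, 34, 51, 88, 4, 36], target index=1
L1: h(6,22)=(6*31+22)%997=208 [pair 0] h(34,51)=(34*31+51)%997=108 [pair 1] h(88,4)=(88*31+4)%997=738 [pair 2] h(36,36)=(36*31+36)%997=155 [pair 3] -> [208, 108, 738, 155]
  Sibling for proof at L0: 6
L2: h(208,108)=(208*31+108)%997=574 [pair 0] h(738,155)=(738*31+155)%997=102 [pair 1] -> [574, 102]
  Sibling for proof at L1: 108
L3: h(574,102)=(574*31+102)%997=947 [pair 0] -> [947]
  Sibling for proof at L2: 102
Root: 947
Proof path (sibling hashes from leaf to root): [6, 108, 102]

Answer: 6 108 102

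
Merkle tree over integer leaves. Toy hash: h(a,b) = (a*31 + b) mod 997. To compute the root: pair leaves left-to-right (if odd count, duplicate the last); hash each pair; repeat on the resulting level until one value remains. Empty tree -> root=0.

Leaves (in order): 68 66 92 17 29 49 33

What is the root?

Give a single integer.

Answer: 242

Derivation:
L0: [68, 66, 92, 17, 29, 49, 33]
L1: h(68,66)=(68*31+66)%997=180 h(92,17)=(92*31+17)%997=875 h(29,49)=(29*31+49)%997=948 h(33,33)=(33*31+33)%997=59 -> [180, 875, 948, 59]
L2: h(180,875)=(180*31+875)%997=473 h(948,59)=(948*31+59)%997=534 -> [473, 534]
L3: h(473,534)=(473*31+534)%997=242 -> [242]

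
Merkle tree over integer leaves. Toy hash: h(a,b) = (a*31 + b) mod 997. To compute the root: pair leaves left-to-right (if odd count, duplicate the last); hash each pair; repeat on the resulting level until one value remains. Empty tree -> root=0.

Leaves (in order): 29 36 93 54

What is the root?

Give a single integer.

Answer: 18

Derivation:
L0: [29, 36, 93, 54]
L1: h(29,36)=(29*31+36)%997=935 h(93,54)=(93*31+54)%997=943 -> [935, 943]
L2: h(935,943)=(935*31+943)%997=18 -> [18]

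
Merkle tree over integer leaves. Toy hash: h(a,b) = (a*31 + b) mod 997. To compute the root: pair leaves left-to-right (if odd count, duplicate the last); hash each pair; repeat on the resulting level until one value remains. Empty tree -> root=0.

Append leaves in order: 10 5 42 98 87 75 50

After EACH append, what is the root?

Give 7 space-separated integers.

After append 10 (leaves=[10]):
  L0: [10]
  root=10
After append 5 (leaves=[10, 5]):
  L0: [10, 5]
  L1: h(10,5)=(10*31+5)%997=315 -> [315]
  root=315
After append 42 (leaves=[10, 5, 42]):
  L0: [10, 5, 42]
  L1: h(10,5)=(10*31+5)%997=315 h(42,42)=(42*31+42)%997=347 -> [315, 347]
  L2: h(315,347)=(315*31+347)%997=142 -> [142]
  root=142
After append 98 (leaves=[10, 5, 42, 98]):
  L0: [10, 5, 42, 98]
  L1: h(10,5)=(10*31+5)%997=315 h(42,98)=(42*31+98)%997=403 -> [315, 403]
  L2: h(315,403)=(315*31+403)%997=198 -> [198]
  root=198
After append 87 (leaves=[10, 5, 42, 98, 87]):
  L0: [10, 5, 42, 98, 87]
  L1: h(10,5)=(10*31+5)%997=315 h(42,98)=(42*31+98)%997=403 h(87,87)=(87*31+87)%997=790 -> [315, 403, 790]
  L2: h(315,403)=(315*31+403)%997=198 h(790,790)=(790*31+790)%997=355 -> [198, 355]
  L3: h(198,355)=(198*31+355)%997=511 -> [511]
  root=511
After append 75 (leaves=[10, 5, 42, 98, 87, 75]):
  L0: [10, 5, 42, 98, 87, 75]
  L1: h(10,5)=(10*31+5)%997=315 h(42,98)=(42*31+98)%997=403 h(87,75)=(87*31+75)%997=778 -> [315, 403, 778]
  L2: h(315,403)=(315*31+403)%997=198 h(778,778)=(778*31+778)%997=968 -> [198, 968]
  L3: h(198,968)=(198*31+968)%997=127 -> [127]
  root=127
After append 50 (leaves=[10, 5, 42, 98, 87, 75, 50]):
  L0: [10, 5, 42, 98, 87, 75, 50]
  L1: h(10,5)=(10*31+5)%997=315 h(42,98)=(42*31+98)%997=403 h(87,75)=(87*31+75)%997=778 h(50,50)=(50*31+50)%997=603 -> [315, 403, 778, 603]
  L2: h(315,403)=(315*31+403)%997=198 h(778,603)=(778*31+603)%997=793 -> [198, 793]
  L3: h(198,793)=(198*31+793)%997=949 -> [949]
  root=949

Answer: 10 315 142 198 511 127 949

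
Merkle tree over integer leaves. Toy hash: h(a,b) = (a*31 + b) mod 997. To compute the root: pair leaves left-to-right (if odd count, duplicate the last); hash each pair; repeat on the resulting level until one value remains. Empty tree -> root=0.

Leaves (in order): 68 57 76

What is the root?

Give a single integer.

Answer: 754

Derivation:
L0: [68, 57, 76]
L1: h(68,57)=(68*31+57)%997=171 h(76,76)=(76*31+76)%997=438 -> [171, 438]
L2: h(171,438)=(171*31+438)%997=754 -> [754]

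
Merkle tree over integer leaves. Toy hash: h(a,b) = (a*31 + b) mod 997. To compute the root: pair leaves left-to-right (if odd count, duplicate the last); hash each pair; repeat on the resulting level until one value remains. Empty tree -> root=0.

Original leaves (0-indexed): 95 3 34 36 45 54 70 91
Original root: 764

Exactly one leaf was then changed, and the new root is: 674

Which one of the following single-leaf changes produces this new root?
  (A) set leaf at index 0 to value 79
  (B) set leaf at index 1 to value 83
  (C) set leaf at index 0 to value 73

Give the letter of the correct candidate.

Original leaves: [95, 3, 34, 36, 45, 54, 70, 91]
Target new root: 674
Try each candidate change and compute the resulting root:
Candidate A: set leaf[0] = 79 -> leaves = [79, 3, 34, 36, 45, 54, 70, 91]
  L0: [79, 3, 34, 36, 45, 54, 70, 91]
  L1: h(79,3)=(79*31+3)%997=458 h(34,36)=(34*31+36)%997=93 h(45,54)=(45*31+54)%997=452 h(70,91)=(70*31+91)%997=267 -> [458, 93, 452, 267]
  L2: h(458,93)=(458*31+93)%997=333 h(452,267)=(452*31+267)%997=321 -> [333, 321]
  L3: h(333,321)=(333*31+321)%997=674 -> [674]
  root = 674 == target 674  ** MATCH **
Candidate B: set leaf[1] = 83 -> leaves = [95, 83, 34, 36, 45, 54, 70, 91]
  L0: [95, 83, 34, 36, 45, 54, 70, 91]
  L1: h(95,83)=(95*31+83)%997=37 h(34,36)=(34*31+36)%997=93 h(45,54)=(45*31+54)%997=452 h(70,91)=(70*31+91)%997=267 -> [37, 93, 452, 267]
  L2: h(37,93)=(37*31+93)%997=243 h(452,267)=(452*31+267)%997=321 -> [243, 321]
  L3: h(243,321)=(243*31+321)%997=875 -> [875]
  root = 875 != target 674
Candidate C: set leaf[0] = 73 -> leaves = [73, 3, 34, 36, 45, 54, 70, 91]
  L0: [73, 3, 34, 36, 45, 54, 70, 91]
  L1: h(73,3)=(73*31+3)%997=272 h(34,36)=(34*31+36)%997=93 h(45,54)=(45*31+54)%997=452 h(70,91)=(70*31+91)%997=267 -> [272, 93, 452, 267]
  L2: h(272,93)=(272*31+93)%997=549 h(452,267)=(452*31+267)%997=321 -> [549, 321]
  L3: h(549,321)=(549*31+321)%997=391 -> [391]
  root = 391 != target 674
Candidate A produces the target root.

Answer: A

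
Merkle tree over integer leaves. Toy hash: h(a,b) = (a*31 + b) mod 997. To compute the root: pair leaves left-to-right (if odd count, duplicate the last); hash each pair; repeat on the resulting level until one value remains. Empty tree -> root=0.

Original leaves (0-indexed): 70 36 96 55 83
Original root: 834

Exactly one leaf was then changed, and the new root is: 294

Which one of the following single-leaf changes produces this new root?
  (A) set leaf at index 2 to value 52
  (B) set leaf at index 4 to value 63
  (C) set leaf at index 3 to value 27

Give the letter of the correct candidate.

Original leaves: [70, 36, 96, 55, 83]
Target new root: 294
Try each candidate change and compute the resulting root:
Candidate A: set leaf[2] = 52 -> leaves = [70, 36, 52, 55, 83]
  L0: [70, 36, 52, 55, 83]
  L1: h(70,36)=(70*31+36)%997=212 h(52,55)=(52*31+55)%997=670 h(83,83)=(83*31+83)%997=662 -> [212, 670, 662]
  L2: h(212,670)=(212*31+670)%997=263 h(662,662)=(662*31+662)%997=247 -> [263, 247]
  L3: h(263,247)=(263*31+247)%997=424 -> [424]
  root = 424 != target 294
Candidate B: set leaf[4] = 63 -> leaves = [70, 36, 96, 55, 63]
  L0: [70, 36, 96, 55, 63]
  L1: h(70,36)=(70*31+36)%997=212 h(96,55)=(96*31+55)%997=40 h(63,63)=(63*31+63)%997=22 -> [212, 40, 22]
  L2: h(212,40)=(212*31+40)%997=630 h(22,22)=(22*31+22)%997=704 -> [630, 704]
  L3: h(630,704)=(630*31+704)%997=294 -> [294]
  root = 294 == target 294  ** MATCH **
Candidate C: set leaf[3] = 27 -> leaves = [70, 36, 96, 27, 83]
  L0: [70, 36, 96, 27, 83]
  L1: h(70,36)=(70*31+36)%997=212 h(96,27)=(96*31+27)%997=12 h(83,83)=(83*31+83)%997=662 -> [212, 12, 662]
  L2: h(212,12)=(212*31+12)%997=602 h(662,662)=(662*31+662)%997=247 -> [602, 247]
  L3: h(602,247)=(602*31+247)%997=963 -> [963]
  root = 963 != target 294
Candidate B produces the target root.

Answer: B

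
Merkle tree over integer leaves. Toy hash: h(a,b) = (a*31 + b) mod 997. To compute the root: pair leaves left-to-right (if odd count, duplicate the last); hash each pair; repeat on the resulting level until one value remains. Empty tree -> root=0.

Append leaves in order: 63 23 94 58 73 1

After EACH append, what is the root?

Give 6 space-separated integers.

Answer: 63 979 456 420 36 723

Derivation:
After append 63 (leaves=[63]):
  L0: [63]
  root=63
After append 23 (leaves=[63, 23]):
  L0: [63, 23]
  L1: h(63,23)=(63*31+23)%997=979 -> [979]
  root=979
After append 94 (leaves=[63, 23, 94]):
  L0: [63, 23, 94]
  L1: h(63,23)=(63*31+23)%997=979 h(94,94)=(94*31+94)%997=17 -> [979, 17]
  L2: h(979,17)=(979*31+17)%997=456 -> [456]
  root=456
After append 58 (leaves=[63, 23, 94, 58]):
  L0: [63, 23, 94, 58]
  L1: h(63,23)=(63*31+23)%997=979 h(94,58)=(94*31+58)%997=978 -> [979, 978]
  L2: h(979,978)=(979*31+978)%997=420 -> [420]
  root=420
After append 73 (leaves=[63, 23, 94, 58, 73]):
  L0: [63, 23, 94, 58, 73]
  L1: h(63,23)=(63*31+23)%997=979 h(94,58)=(94*31+58)%997=978 h(73,73)=(73*31+73)%997=342 -> [979, 978, 342]
  L2: h(979,978)=(979*31+978)%997=420 h(342,342)=(342*31+342)%997=974 -> [420, 974]
  L3: h(420,974)=(420*31+974)%997=36 -> [36]
  root=36
After append 1 (leaves=[63, 23, 94, 58, 73, 1]):
  L0: [63, 23, 94, 58, 73, 1]
  L1: h(63,23)=(63*31+23)%997=979 h(94,58)=(94*31+58)%997=978 h(73,1)=(73*31+1)%997=270 -> [979, 978, 270]
  L2: h(979,978)=(979*31+978)%997=420 h(270,270)=(270*31+270)%997=664 -> [420, 664]
  L3: h(420,664)=(420*31+664)%997=723 -> [723]
  root=723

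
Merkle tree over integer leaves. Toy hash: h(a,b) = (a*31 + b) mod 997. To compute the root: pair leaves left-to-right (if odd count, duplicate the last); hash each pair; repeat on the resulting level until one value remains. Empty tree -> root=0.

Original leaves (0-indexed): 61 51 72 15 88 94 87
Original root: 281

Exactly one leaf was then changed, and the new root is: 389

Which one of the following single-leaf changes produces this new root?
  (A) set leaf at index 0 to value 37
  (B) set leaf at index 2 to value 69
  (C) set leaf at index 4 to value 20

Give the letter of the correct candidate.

Answer: B

Derivation:
Original leaves: [61, 51, 72, 15, 88, 94, 87]
Target new root: 389
Try each candidate change and compute the resulting root:
Candidate A: set leaf[0] = 37 -> leaves = [37, 51, 72, 15, 88, 94, 87]
  L0: [37, 51, 72, 15, 88, 94, 87]
  L1: h(37,51)=(37*31+51)%997=201 h(72,15)=(72*31+15)%997=253 h(88,94)=(88*31+94)%997=828 h(87,87)=(87*31+87)%997=790 -> [201, 253, 828, 790]
  L2: h(201,253)=(201*31+253)%997=502 h(828,790)=(828*31+790)%997=536 -> [502, 536]
  L3: h(502,536)=(502*31+536)%997=146 -> [146]
  root = 146 != target 389
Candidate B: set leaf[2] = 69 -> leaves = [61, 51, 69, 15, 88, 94, 87]
  L0: [61, 51, 69, 15, 88, 94, 87]
  L1: h(61,51)=(61*31+51)%997=945 h(69,15)=(69*31+15)%997=160 h(88,94)=(88*31+94)%997=828 h(87,87)=(87*31+87)%997=790 -> [945, 160, 828, 790]
  L2: h(945,160)=(945*31+160)%997=542 h(828,790)=(828*31+790)%997=536 -> [542, 536]
  L3: h(542,536)=(542*31+536)%997=389 -> [389]
  root = 389 == target 389  ** MATCH **
Candidate C: set leaf[4] = 20 -> leaves = [61, 51, 72, 15, 20, 94, 87]
  L0: [61, 51, 72, 15, 20, 94, 87]
  L1: h(61,51)=(61*31+51)%997=945 h(72,15)=(72*31+15)%997=253 h(20,94)=(20*31+94)%997=714 h(87,87)=(87*31+87)%997=790 -> [945, 253, 714, 790]
  L2: h(945,253)=(945*31+253)%997=635 h(714,790)=(714*31+790)%997=990 -> [635, 990]
  L3: h(635,990)=(635*31+990)%997=735 -> [735]
  root = 735 != target 389
Candidate B produces the target root.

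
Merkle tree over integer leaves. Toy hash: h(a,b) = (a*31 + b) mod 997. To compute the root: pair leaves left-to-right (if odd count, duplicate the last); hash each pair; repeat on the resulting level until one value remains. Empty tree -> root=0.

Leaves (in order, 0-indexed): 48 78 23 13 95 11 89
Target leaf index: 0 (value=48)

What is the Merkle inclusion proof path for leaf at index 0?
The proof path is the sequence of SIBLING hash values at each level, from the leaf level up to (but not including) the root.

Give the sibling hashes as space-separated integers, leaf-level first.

L0 (leaves): [48, 78, 23, 13, 95, 11, 89], target index=0
L1: h(48,78)=(48*31+78)%997=569 [pair 0] h(23,13)=(23*31+13)%997=726 [pair 1] h(95,11)=(95*31+11)%997=962 [pair 2] h(89,89)=(89*31+89)%997=854 [pair 3] -> [569, 726, 962, 854]
  Sibling for proof at L0: 78
L2: h(569,726)=(569*31+726)%997=419 [pair 0] h(962,854)=(962*31+854)%997=766 [pair 1] -> [419, 766]
  Sibling for proof at L1: 726
L3: h(419,766)=(419*31+766)%997=794 [pair 0] -> [794]
  Sibling for proof at L2: 766
Root: 794
Proof path (sibling hashes from leaf to root): [78, 726, 766]

Answer: 78 726 766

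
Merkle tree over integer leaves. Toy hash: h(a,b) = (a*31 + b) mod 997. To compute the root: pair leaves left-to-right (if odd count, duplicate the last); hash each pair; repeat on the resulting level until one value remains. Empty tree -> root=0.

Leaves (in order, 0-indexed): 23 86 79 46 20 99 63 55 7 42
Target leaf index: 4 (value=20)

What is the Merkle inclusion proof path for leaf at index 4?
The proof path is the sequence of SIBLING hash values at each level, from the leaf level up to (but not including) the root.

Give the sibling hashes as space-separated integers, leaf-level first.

L0 (leaves): [23, 86, 79, 46, 20, 99, 63, 55, 7, 42], target index=4
L1: h(23,86)=(23*31+86)%997=799 [pair 0] h(79,46)=(79*31+46)%997=501 [pair 1] h(20,99)=(20*31+99)%997=719 [pair 2] h(63,55)=(63*31+55)%997=14 [pair 3] h(7,42)=(7*31+42)%997=259 [pair 4] -> [799, 501, 719, 14, 259]
  Sibling for proof at L0: 99
L2: h(799,501)=(799*31+501)%997=345 [pair 0] h(719,14)=(719*31+14)%997=369 [pair 1] h(259,259)=(259*31+259)%997=312 [pair 2] -> [345, 369, 312]
  Sibling for proof at L1: 14
L3: h(345,369)=(345*31+369)%997=97 [pair 0] h(312,312)=(312*31+312)%997=14 [pair 1] -> [97, 14]
  Sibling for proof at L2: 345
L4: h(97,14)=(97*31+14)%997=30 [pair 0] -> [30]
  Sibling for proof at L3: 14
Root: 30
Proof path (sibling hashes from leaf to root): [99, 14, 345, 14]

Answer: 99 14 345 14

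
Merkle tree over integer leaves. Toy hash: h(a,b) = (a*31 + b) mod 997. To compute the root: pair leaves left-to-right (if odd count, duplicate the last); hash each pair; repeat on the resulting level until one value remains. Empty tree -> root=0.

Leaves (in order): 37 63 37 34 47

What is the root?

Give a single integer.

L0: [37, 63, 37, 34, 47]
L1: h(37,63)=(37*31+63)%997=213 h(37,34)=(37*31+34)%997=184 h(47,47)=(47*31+47)%997=507 -> [213, 184, 507]
L2: h(213,184)=(213*31+184)%997=805 h(507,507)=(507*31+507)%997=272 -> [805, 272]
L3: h(805,272)=(805*31+272)%997=302 -> [302]

Answer: 302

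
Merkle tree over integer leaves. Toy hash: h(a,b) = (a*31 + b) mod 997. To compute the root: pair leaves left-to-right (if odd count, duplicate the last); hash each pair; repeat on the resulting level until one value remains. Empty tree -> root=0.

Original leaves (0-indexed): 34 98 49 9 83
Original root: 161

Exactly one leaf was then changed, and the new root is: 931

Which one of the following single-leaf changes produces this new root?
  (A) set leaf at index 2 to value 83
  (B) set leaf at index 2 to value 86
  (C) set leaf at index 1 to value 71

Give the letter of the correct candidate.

Answer: A

Derivation:
Original leaves: [34, 98, 49, 9, 83]
Target new root: 931
Try each candidate change and compute the resulting root:
Candidate A: set leaf[2] = 83 -> leaves = [34, 98, 83, 9, 83]
  L0: [34, 98, 83, 9, 83]
  L1: h(34,98)=(34*31+98)%997=155 h(83,9)=(83*31+9)%997=588 h(83,83)=(83*31+83)%997=662 -> [155, 588, 662]
  L2: h(155,588)=(155*31+588)%997=408 h(662,662)=(662*31+662)%997=247 -> [408, 247]
  L3: h(408,247)=(408*31+247)%997=931 -> [931]
  root = 931 == target 931  ** MATCH **
Candidate B: set leaf[2] = 86 -> leaves = [34, 98, 86, 9, 83]
  L0: [34, 98, 86, 9, 83]
  L1: h(34,98)=(34*31+98)%997=155 h(86,9)=(86*31+9)%997=681 h(83,83)=(83*31+83)%997=662 -> [155, 681, 662]
  L2: h(155,681)=(155*31+681)%997=501 h(662,662)=(662*31+662)%997=247 -> [501, 247]
  L3: h(501,247)=(501*31+247)%997=823 -> [823]
  root = 823 != target 931
Candidate C: set leaf[1] = 71 -> leaves = [34, 71, 49, 9, 83]
  L0: [34, 71, 49, 9, 83]
  L1: h(34,71)=(34*31+71)%997=128 h(49,9)=(49*31+9)%997=531 h(83,83)=(83*31+83)%997=662 -> [128, 531, 662]
  L2: h(128,531)=(128*31+531)%997=511 h(662,662)=(662*31+662)%997=247 -> [511, 247]
  L3: h(511,247)=(511*31+247)%997=136 -> [136]
  root = 136 != target 931
Candidate A produces the target root.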